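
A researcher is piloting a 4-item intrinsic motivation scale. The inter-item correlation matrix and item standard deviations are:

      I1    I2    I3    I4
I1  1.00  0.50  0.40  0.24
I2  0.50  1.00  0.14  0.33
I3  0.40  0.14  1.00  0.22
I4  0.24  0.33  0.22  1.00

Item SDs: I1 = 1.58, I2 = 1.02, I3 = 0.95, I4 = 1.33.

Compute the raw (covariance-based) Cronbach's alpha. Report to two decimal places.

α = 0.63

Σσ²ᵢ = 1.58² + 1.02² + 0.95² + 1.33² = 6.2082
Covariances σ_ij = r_ij · s_i · s_j:
  σ(I1,I2) = 0.50 × 1.58 × 1.02 = 0.8058
  σ(I1,I3) = 0.40 × 1.58 × 0.95 = 0.6004
  σ(I1,I4) = 0.24 × 1.58 × 1.33 = 0.5043
  σ(I2,I3) = 0.14 × 1.02 × 0.95 = 0.1357
  σ(I2,I4) = 0.33 × 1.02 × 1.33 = 0.4477
  σ(I3,I4) = 0.22 × 0.95 × 1.33 = 0.2780
σ²_T = Σσ²ᵢ + 2·Σσ_ij = 6.2082 + 2 × 2.7719 = 11.7520
α = (4/3)·(1 − 6.2082/11.7520) = 0.63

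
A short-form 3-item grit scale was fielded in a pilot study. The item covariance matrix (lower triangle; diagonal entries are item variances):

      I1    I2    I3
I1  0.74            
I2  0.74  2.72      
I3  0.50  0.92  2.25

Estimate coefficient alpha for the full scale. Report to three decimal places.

Σσᵢ² = 0.74 + 2.72 + 2.25 = 5.71
Σ_{i<j} σ_ij = 2.16
total variance = 5.71 + 2 × 2.16 = 10.03
α = (k/(k−1))·(1 − Σσᵢ²/total variance) = (3/2)·(1 − 5.71/10.03) = 0.646

coefficient alpha = 0.646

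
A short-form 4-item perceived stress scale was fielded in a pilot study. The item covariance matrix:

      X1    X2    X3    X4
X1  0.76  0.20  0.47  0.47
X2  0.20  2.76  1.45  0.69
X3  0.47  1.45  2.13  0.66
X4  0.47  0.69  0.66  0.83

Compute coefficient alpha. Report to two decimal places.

α = 0.73

ΣVar(i) = 0.76 + 2.76 + 2.13 + 0.83 = 6.48
Sum of the distinct covariances = 3.94
Var(T) = 6.48 + 2 × 3.94 = 14.36
α = (k/(k−1))·(1 − ΣVar(i)/Var(T)) = (4/3)·(1 − 6.48/14.36) = 0.73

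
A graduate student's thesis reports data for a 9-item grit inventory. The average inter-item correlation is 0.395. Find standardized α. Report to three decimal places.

Standardized α = k·r̄ / (1 + (k−1)·r̄) = 9 × 0.395 / (1 + 8 × 0.395)
  = 3.5550 / 4.1600 = 0.855

α = 0.855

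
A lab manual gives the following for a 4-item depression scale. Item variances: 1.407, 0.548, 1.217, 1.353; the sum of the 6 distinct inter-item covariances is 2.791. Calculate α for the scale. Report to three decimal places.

α = 0.736

Σσ²ᵢ = 1.407 + 0.548 + 1.217 + 1.353 = 4.525
Sum of distinct covariances = 2.791
total variance = Σσ²ᵢ + 2·Σcov = 4.525 + 2 × 2.791 = 10.107
α = (4/3)·(1 − 4.525/10.107) = 0.736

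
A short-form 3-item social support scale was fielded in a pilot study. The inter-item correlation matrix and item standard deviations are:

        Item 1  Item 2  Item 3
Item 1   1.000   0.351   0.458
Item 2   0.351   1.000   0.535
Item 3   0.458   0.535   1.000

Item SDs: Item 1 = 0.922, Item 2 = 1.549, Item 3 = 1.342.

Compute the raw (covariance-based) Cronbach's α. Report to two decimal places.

α = 0.69

Σσ²ᵢ = 0.922² + 1.549² + 1.342² = 5.0504
Covariances σ_ij = r_ij · s_i · s_j:
  σ(Item 1,Item 2) = 0.351 × 0.922 × 1.549 = 0.5013
  σ(Item 1,Item 3) = 0.458 × 0.922 × 1.342 = 0.5667
  σ(Item 2,Item 3) = 0.535 × 1.549 × 1.342 = 1.1121
σ²_T = Σσ²ᵢ + 2·Σσ_ij = 5.0504 + 2 × 2.1801 = 9.4106
α = (3/2)·(1 − 5.0504/9.4106) = 0.69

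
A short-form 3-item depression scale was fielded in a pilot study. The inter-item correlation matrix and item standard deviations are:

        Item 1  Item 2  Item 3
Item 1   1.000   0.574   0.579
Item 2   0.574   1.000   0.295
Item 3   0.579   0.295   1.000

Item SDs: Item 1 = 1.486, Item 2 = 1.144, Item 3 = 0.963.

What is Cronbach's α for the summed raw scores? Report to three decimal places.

α = 0.734

Σσ²ᵢ = 1.486² + 1.144² + 0.963² = 4.4443
Covariances σ_ij = r_ij · s_i · s_j:
  σ(Item 1,Item 2) = 0.574 × 1.486 × 1.144 = 0.9758
  σ(Item 1,Item 3) = 0.579 × 1.486 × 0.963 = 0.8286
  σ(Item 2,Item 3) = 0.295 × 1.144 × 0.963 = 0.3250
σ²_T = Σσ²ᵢ + 2·Σσ_ij = 4.4443 + 2 × 2.1294 = 8.7031
α = (3/2)·(1 − 4.4443/8.7031) = 0.734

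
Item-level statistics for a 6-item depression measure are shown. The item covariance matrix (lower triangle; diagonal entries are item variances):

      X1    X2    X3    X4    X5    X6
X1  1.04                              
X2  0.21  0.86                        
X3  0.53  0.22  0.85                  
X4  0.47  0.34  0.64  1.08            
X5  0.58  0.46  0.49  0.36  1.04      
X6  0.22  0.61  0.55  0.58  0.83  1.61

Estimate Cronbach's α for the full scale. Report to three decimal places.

Σσᵢ² = 1.04 + 0.86 + 0.85 + 1.08 + 1.04 + 1.61 = 6.48
Sum of the distinct covariances = 7.09
σ²_total = 6.48 + 2 × 7.09 = 20.66
α = (k/(k−1))·(1 − Σσᵢ²/σ²_total) = (6/5)·(1 − 6.48/20.66) = 0.824

Cronbach's α = 0.824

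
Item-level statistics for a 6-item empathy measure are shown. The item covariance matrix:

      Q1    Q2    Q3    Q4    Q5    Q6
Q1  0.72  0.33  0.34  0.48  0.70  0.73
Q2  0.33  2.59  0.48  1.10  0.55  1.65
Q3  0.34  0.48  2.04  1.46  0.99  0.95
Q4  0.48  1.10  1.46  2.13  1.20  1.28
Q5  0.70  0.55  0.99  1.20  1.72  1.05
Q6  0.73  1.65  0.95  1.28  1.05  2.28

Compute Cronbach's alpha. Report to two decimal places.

Cronbach's alpha = 0.84

ΣVar(i) = 0.72 + 2.59 + 2.04 + 2.13 + 1.72 + 2.28 = 11.48
Sum of off-diagonal covariances = 13.29
total variance = 11.48 + 2 × 13.29 = 38.06
α = (k/(k−1))·(1 − ΣVar(i)/total variance) = (6/5)·(1 − 11.48/38.06) = 0.84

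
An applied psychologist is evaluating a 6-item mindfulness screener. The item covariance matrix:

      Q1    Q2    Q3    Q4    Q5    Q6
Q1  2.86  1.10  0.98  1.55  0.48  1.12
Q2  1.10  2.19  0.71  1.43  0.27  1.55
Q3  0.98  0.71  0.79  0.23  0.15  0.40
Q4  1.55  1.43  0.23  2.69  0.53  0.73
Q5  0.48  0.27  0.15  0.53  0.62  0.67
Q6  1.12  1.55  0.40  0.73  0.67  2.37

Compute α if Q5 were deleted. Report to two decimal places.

α = 0.80

Remaining items: Q1, Q2, Q3, Q4, Q6 (k = 5).
Σσ²ᵢ = 2.86 + 2.19 + 0.79 + 2.69 + 2.37 = 10.90
σ²_T = 10.90 + 2 × 9.80 = 30.50
α (item deleted) = (5/4)·(1 − 10.90/30.50) = 0.80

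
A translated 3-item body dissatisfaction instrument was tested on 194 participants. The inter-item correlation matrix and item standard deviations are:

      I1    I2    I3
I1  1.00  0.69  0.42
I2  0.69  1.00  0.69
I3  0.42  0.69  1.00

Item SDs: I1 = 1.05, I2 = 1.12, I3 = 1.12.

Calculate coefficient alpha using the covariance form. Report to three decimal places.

Σσ²ᵢ = 1.05² + 1.12² + 1.12² = 3.6113
Covariances σ_ij = r_ij · s_i · s_j:
  σ(I1,I2) = 0.69 × 1.05 × 1.12 = 0.8114
  σ(I1,I3) = 0.42 × 1.05 × 1.12 = 0.4939
  σ(I2,I3) = 0.69 × 1.12 × 1.12 = 0.8655
σ²_T = Σσ²ᵢ + 2·Σσ_ij = 3.6113 + 2 × 2.1708 = 7.9529
α = (3/2)·(1 − 3.6113/7.9529) = 0.819

coefficient alpha = 0.819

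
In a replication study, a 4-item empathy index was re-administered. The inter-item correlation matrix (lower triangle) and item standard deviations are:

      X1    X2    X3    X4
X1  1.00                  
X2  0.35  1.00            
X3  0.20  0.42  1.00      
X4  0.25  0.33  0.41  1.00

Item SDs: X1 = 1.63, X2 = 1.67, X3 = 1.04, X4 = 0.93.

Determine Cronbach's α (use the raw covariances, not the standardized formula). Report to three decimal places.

α = 0.630

Σσ²ᵢ = 1.63² + 1.67² + 1.04² + 0.93² = 7.3923
Covariances σ_ij = r_ij · s_i · s_j:
  σ(X1,X2) = 0.35 × 1.63 × 1.67 = 0.9527
  σ(X1,X3) = 0.20 × 1.63 × 1.04 = 0.3390
  σ(X1,X4) = 0.25 × 1.63 × 0.93 = 0.3790
  σ(X2,X3) = 0.42 × 1.67 × 1.04 = 0.7295
  σ(X2,X4) = 0.33 × 1.67 × 0.93 = 0.5125
  σ(X3,X4) = 0.41 × 1.04 × 0.93 = 0.3966
σ²_T = Σσ²ᵢ + 2·Σσ_ij = 7.3923 + 2 × 3.3093 = 14.0109
α = (4/3)·(1 − 7.3923/14.0109) = 0.630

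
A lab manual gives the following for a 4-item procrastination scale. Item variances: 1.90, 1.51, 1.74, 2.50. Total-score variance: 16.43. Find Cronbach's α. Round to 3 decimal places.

sum of item variances = 1.90 + 1.51 + 1.74 + 2.50 = 7.65
α = (k/(k−1))·(1 − sum of item variances/σ²_T) = (4/3)·(1 − 7.65/16.43) = 0.713

α = 0.713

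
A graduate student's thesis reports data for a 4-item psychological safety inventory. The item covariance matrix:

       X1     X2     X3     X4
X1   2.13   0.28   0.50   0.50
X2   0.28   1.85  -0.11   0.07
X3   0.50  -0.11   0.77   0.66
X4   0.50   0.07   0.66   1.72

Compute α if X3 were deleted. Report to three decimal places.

α = 0.345

Remaining items: X1, X2, X4 (k = 3).
Σσ²ᵢ = 2.13 + 1.85 + 1.72 = 5.70
Var(T) = 5.70 + 2 × 0.85 = 7.40
α (item deleted) = (3/2)·(1 − 5.70/7.40) = 0.345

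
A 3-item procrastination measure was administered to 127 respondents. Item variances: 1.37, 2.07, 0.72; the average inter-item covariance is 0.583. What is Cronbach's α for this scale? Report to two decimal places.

Σσᵢ² = 1.37 + 2.07 + 0.72 = 4.16
Sum of the 3 distinct covariances = 3 × 0.583 = 1.749
σ²_total = Σσᵢ² + 2·Σcov = 4.16 + 2 × 1.749 = 7.658
α = (3/2)·(1 − 4.16/7.658) = 0.69

α = 0.69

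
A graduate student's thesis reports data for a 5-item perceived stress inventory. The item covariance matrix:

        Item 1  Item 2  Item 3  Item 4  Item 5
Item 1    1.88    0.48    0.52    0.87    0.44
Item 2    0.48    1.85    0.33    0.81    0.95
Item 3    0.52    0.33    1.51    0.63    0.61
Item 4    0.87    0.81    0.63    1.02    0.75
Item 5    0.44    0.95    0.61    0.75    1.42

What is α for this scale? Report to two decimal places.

α = 0.78

sum of item variances = 1.88 + 1.85 + 1.51 + 1.02 + 1.42 = 7.68
Sum of off-diagonal covariances = 6.39
total variance = 7.68 + 2 × 6.39 = 20.46
α = (k/(k−1))·(1 − sum of item variances/total variance) = (5/4)·(1 − 7.68/20.46) = 0.78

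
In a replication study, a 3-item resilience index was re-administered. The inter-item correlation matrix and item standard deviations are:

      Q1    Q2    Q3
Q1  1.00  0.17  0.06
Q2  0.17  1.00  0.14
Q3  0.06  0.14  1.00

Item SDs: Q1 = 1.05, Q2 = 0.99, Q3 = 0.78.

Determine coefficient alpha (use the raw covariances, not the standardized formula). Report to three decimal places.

Σσ²ᵢ = 1.05² + 0.99² + 0.78² = 2.6910
Covariances σ_ij = r_ij · s_i · s_j:
  σ(Q1,Q2) = 0.17 × 1.05 × 0.99 = 0.1767
  σ(Q1,Q3) = 0.06 × 1.05 × 0.78 = 0.0491
  σ(Q2,Q3) = 0.14 × 0.99 × 0.78 = 0.1081
σ²_T = Σσ²ᵢ + 2·Σσ_ij = 2.6910 + 2 × 0.3339 = 3.3588
α = (3/2)·(1 − 2.6910/3.3588) = 0.298

coefficient alpha = 0.298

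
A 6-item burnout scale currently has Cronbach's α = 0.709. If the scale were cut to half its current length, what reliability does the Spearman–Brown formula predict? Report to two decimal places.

predicted reliability = 0.55

Length factor m = 1/2
α' = m·α / (1 − (1−m)·α)
   = 1/2 × 0.709 / (1 − (1 − 1/2) × 0.709)
   = 0.3545 / 0.6455 = 0.55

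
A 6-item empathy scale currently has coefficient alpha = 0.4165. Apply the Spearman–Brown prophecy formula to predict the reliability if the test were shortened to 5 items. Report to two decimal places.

predicted reliability = 0.37

Length factor m = 5/6 = 0.8333
α' = m·α / (1 − (1−m)·α)
   = 5/6 × 0.4165 / (1 − (1 − 5/6) × 0.4165)
   = 0.3471 / 0.9306 = 0.37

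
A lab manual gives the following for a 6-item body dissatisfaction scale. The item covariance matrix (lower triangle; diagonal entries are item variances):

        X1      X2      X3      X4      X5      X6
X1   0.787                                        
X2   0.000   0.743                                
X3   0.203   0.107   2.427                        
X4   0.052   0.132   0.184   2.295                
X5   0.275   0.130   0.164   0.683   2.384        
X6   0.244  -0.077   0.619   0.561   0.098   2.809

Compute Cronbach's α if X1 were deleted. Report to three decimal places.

α = 0.410

Remaining items: X2, X3, X4, X5, X6 (k = 5).
Σσᵢ² = 0.743 + 2.427 + 2.295 + 2.384 + 2.809 = 10.658
total variance = 10.658 + 2 × 2.601 = 15.860
α (item deleted) = (5/4)·(1 − 10.658/15.860) = 0.410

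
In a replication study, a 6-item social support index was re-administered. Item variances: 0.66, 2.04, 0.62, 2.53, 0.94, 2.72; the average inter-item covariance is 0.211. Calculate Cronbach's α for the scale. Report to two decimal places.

ΣVar(i) = 0.66 + 2.04 + 0.62 + 2.53 + 0.94 + 2.72 = 9.51
Sum of the 15 distinct covariances = 15 × 0.211 = 3.165
σ²_T = ΣVar(i) + 2·Σcov = 9.51 + 2 × 3.165 = 15.840
α = (6/5)·(1 − 9.51/15.840) = 0.48

α = 0.48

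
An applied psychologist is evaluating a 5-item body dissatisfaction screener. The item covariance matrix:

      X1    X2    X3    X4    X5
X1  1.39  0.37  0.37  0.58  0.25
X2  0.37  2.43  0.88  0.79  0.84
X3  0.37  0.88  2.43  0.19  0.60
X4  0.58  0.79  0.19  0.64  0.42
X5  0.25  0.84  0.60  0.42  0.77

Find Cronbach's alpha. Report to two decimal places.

sum of item variances = 1.39 + 2.43 + 2.43 + 0.64 + 0.77 = 7.66
Σ_{i<j} σ_ij = 5.29
total variance = 7.66 + 2 × 5.29 = 18.24
α = (k/(k−1))·(1 − sum of item variances/total variance) = (5/4)·(1 − 7.66/18.24) = 0.73

α = 0.73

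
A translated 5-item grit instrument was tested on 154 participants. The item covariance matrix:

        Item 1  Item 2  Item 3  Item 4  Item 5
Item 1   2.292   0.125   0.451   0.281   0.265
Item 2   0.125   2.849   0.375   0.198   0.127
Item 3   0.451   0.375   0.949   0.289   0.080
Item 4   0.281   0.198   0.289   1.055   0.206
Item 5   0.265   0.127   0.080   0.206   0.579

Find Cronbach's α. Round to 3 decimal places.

α = 0.479

Σσ²ᵢ = 2.292 + 2.849 + 0.949 + 1.055 + 0.579 = 7.724
Sum of the distinct covariances = 2.397
total variance = 7.724 + 2 × 2.397 = 12.518
α = (k/(k−1))·(1 − Σσ²ᵢ/total variance) = (5/4)·(1 − 7.724/12.518) = 0.479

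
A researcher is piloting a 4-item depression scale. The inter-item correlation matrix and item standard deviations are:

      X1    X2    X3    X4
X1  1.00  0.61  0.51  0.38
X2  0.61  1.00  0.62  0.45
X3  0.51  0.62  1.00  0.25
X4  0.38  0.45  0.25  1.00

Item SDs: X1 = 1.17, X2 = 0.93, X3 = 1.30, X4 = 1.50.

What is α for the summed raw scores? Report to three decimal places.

Σσ²ᵢ = 1.17² + 0.93² + 1.30² + 1.50² = 6.1738
Covariances σ_ij = r_ij · s_i · s_j:
  σ(X1,X2) = 0.61 × 1.17 × 0.93 = 0.6637
  σ(X1,X3) = 0.51 × 1.17 × 1.30 = 0.7757
  σ(X1,X4) = 0.38 × 1.17 × 1.50 = 0.6669
  σ(X2,X3) = 0.62 × 0.93 × 1.30 = 0.7496
  σ(X2,X4) = 0.45 × 0.93 × 1.50 = 0.6278
  σ(X3,X4) = 0.25 × 1.30 × 1.50 = 0.4875
σ²_T = Σσ²ᵢ + 2·Σσ_ij = 6.1738 + 2 × 3.9712 = 14.1162
α = (4/3)·(1 − 6.1738/14.1162) = 0.750

α = 0.750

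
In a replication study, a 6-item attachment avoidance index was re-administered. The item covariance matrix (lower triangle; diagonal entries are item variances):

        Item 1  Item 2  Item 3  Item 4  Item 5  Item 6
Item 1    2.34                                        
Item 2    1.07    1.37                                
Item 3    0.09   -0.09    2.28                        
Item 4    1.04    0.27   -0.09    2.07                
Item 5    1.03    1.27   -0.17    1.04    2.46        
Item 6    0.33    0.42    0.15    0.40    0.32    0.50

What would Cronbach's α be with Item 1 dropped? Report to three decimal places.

α = 0.560

Remaining items: Item 2, Item 3, Item 4, Item 5, Item 6 (k = 5).
sum of item variances = 1.37 + 2.28 + 2.07 + 2.46 + 0.50 = 8.68
Var(T) = 8.68 + 2 × 3.52 = 15.72
α (item deleted) = (5/4)·(1 − 8.68/15.72) = 0.560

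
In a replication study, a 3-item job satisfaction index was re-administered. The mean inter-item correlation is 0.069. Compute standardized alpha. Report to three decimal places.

Standardized α = k·r̄ / (1 + (k−1)·r̄) = 3 × 0.069 / (1 + 2 × 0.069)
  = 0.2070 / 1.1380 = 0.182

α = 0.182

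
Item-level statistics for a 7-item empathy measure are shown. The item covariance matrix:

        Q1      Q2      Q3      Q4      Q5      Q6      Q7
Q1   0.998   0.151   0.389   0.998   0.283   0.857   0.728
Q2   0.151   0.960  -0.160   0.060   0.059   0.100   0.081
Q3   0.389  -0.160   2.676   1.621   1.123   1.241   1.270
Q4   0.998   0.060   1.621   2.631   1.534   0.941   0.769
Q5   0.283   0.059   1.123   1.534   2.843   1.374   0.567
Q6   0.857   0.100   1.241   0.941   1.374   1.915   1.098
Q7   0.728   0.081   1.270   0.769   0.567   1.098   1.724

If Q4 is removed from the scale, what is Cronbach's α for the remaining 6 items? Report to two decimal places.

α = 0.75

Remaining items: Q1, Q2, Q3, Q5, Q6, Q7 (k = 6).
Σσᵢ² = 0.998 + 0.960 + 2.676 + 2.843 + 1.915 + 1.724 = 11.116
Var(T) = 11.116 + 2 × 9.161 = 29.438
α (item deleted) = (6/5)·(1 − 11.116/29.438) = 0.75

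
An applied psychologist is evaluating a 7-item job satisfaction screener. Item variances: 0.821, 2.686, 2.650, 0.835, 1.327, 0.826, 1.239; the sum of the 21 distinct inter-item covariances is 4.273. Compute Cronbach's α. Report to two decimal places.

Cronbach's α = 0.53

sum of item variances = 0.821 + 2.686 + 2.650 + 0.835 + 1.327 + 0.826 + 1.239 = 10.384
Sum of distinct covariances = 4.273
σ²_total = sum of item variances + 2·Σcov = 10.384 + 2 × 4.273 = 18.930
α = (7/6)·(1 − 10.384/18.930) = 0.53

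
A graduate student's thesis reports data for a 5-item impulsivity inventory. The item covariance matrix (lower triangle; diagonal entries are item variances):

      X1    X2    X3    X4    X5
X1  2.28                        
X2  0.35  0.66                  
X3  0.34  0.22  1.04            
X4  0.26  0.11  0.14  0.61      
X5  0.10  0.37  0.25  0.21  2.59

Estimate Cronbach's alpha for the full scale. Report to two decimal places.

α = 0.49

Σσ²ᵢ = 2.28 + 0.66 + 1.04 + 0.61 + 2.59 = 7.18
Σ_{i<j} σ_ij = 2.35
Var(T) = 7.18 + 2 × 2.35 = 11.88
α = (k/(k−1))·(1 − Σσ²ᵢ/Var(T)) = (5/4)·(1 − 7.18/11.88) = 0.49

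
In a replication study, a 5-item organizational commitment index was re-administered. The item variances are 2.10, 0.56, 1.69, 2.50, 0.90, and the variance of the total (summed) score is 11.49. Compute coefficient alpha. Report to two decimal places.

α = 0.41

Σσ²ᵢ = 2.10 + 0.56 + 1.69 + 2.50 + 0.90 = 7.75
α = (k/(k−1))·(1 − Σσ²ᵢ/σ²_T) = (5/4)·(1 − 7.75/11.49) = 0.41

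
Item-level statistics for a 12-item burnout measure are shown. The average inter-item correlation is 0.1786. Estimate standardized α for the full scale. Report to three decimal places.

α = 0.723

Standardized α = k·r̄ / (1 + (k−1)·r̄) = 12 × 0.1786 / (1 + 11 × 0.1786)
  = 2.1432 / 2.9646 = 0.723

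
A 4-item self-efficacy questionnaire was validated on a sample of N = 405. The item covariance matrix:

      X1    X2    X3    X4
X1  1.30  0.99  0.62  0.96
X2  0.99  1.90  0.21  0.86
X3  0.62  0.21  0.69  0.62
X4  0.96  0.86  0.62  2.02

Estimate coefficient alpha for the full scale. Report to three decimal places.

Σσᵢ² = 1.30 + 1.90 + 0.69 + 2.02 = 5.91
Σ_{i<j} σ_ij = 4.26
σ²_T = 5.91 + 2 × 4.26 = 14.43
α = (k/(k−1))·(1 − Σσᵢ²/σ²_T) = (4/3)·(1 − 5.91/14.43) = 0.787

α = 0.787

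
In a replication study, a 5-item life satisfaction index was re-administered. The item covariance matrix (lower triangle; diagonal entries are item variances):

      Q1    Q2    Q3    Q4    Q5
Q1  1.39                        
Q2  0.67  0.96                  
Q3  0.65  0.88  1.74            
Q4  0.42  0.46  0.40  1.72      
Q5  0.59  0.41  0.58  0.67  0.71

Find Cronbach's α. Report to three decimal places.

Cronbach's α = 0.797

Σσᵢ² = 1.39 + 0.96 + 1.74 + 1.72 + 0.71 = 6.52
Sum of the distinct covariances = 5.73
Var(T) = 6.52 + 2 × 5.73 = 17.98
α = (k/(k−1))·(1 − Σσᵢ²/Var(T)) = (5/4)·(1 − 6.52/17.98) = 0.797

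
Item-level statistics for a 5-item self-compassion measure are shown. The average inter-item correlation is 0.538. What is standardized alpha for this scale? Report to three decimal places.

α = 0.853

Standardized α = k·r̄ / (1 + (k−1)·r̄) = 5 × 0.538 / (1 + 4 × 0.538)
  = 2.6900 / 3.1520 = 0.853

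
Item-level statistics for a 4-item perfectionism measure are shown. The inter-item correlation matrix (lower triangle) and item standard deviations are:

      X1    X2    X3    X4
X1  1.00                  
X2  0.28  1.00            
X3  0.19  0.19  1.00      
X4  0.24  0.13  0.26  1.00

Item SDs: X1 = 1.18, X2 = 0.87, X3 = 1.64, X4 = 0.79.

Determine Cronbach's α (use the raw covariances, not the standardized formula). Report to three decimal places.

Σσ²ᵢ = 1.18² + 0.87² + 1.64² + 0.79² = 5.4630
Covariances σ_ij = r_ij · s_i · s_j:
  σ(X1,X2) = 0.28 × 1.18 × 0.87 = 0.2874
  σ(X1,X3) = 0.19 × 1.18 × 1.64 = 0.3677
  σ(X1,X4) = 0.24 × 1.18 × 0.79 = 0.2237
  σ(X2,X3) = 0.19 × 0.87 × 1.64 = 0.2711
  σ(X2,X4) = 0.13 × 0.87 × 0.79 = 0.0893
  σ(X3,X4) = 0.26 × 1.64 × 0.79 = 0.3369
σ²_T = Σσ²ᵢ + 2·Σσ_ij = 5.4630 + 2 × 1.5761 = 8.6152
α = (4/3)·(1 − 5.4630/8.6152) = 0.488

α = 0.488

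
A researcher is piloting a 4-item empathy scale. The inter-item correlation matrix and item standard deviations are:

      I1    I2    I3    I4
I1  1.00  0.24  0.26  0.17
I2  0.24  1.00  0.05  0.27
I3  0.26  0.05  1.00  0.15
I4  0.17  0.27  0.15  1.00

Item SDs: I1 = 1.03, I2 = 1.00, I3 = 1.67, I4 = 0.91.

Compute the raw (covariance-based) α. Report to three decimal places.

α = 0.443

Σσ²ᵢ = 1.03² + 1.00² + 1.67² + 0.91² = 5.6779
Covariances σ_ij = r_ij · s_i · s_j:
  σ(I1,I2) = 0.24 × 1.03 × 1.00 = 0.2472
  σ(I1,I3) = 0.26 × 1.03 × 1.67 = 0.4472
  σ(I1,I4) = 0.17 × 1.03 × 0.91 = 0.1593
  σ(I2,I3) = 0.05 × 1.00 × 1.67 = 0.0835
  σ(I2,I4) = 0.27 × 1.00 × 0.91 = 0.2457
  σ(I3,I4) = 0.15 × 1.67 × 0.91 = 0.2280
σ²_T = Σσ²ᵢ + 2·Σσ_ij = 5.6779 + 2 × 1.4109 = 8.4997
α = (4/3)·(1 − 5.6779/8.4997) = 0.443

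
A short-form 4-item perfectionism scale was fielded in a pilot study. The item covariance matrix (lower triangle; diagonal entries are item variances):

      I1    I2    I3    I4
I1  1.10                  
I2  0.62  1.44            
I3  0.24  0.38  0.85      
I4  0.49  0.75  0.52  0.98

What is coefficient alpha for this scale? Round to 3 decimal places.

sum of item variances = 1.10 + 1.44 + 0.85 + 0.98 = 4.37
Σ_{i<j} σ_ij = 3.00
σ²_T = 4.37 + 2 × 3.00 = 10.37
α = (k/(k−1))·(1 − sum of item variances/σ²_T) = (4/3)·(1 − 4.37/10.37) = 0.771

α = 0.771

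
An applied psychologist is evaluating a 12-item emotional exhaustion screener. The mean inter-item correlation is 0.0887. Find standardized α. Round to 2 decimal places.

α = 0.54

Standardized α = k·r̄ / (1 + (k−1)·r̄) = 12 × 0.0887 / (1 + 11 × 0.0887)
  = 1.0644 / 1.9757 = 0.54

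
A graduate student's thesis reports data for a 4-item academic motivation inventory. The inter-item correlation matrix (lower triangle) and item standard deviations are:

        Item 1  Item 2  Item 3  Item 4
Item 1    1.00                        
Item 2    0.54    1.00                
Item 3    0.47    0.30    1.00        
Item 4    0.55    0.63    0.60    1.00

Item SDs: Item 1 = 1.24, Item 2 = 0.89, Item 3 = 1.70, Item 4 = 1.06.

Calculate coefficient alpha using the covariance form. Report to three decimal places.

Σσ²ᵢ = 1.24² + 0.89² + 1.70² + 1.06² = 6.3433
Covariances σ_ij = r_ij · s_i · s_j:
  σ(Item 1,Item 2) = 0.54 × 1.24 × 0.89 = 0.5959
  σ(Item 1,Item 3) = 0.47 × 1.24 × 1.70 = 0.9908
  σ(Item 1,Item 4) = 0.55 × 1.24 × 1.06 = 0.7229
  σ(Item 2,Item 3) = 0.30 × 0.89 × 1.70 = 0.4539
  σ(Item 2,Item 4) = 0.63 × 0.89 × 1.06 = 0.5943
  σ(Item 3,Item 4) = 0.60 × 1.70 × 1.06 = 1.0812
σ²_T = Σσ²ᵢ + 2·Σσ_ij = 6.3433 + 2 × 4.4390 = 15.2213
α = (4/3)·(1 − 6.3433/15.2213) = 0.778

coefficient alpha = 0.778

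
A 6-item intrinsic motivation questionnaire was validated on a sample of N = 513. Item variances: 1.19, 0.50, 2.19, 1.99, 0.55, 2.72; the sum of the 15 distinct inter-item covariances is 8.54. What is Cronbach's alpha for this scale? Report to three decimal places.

α = 0.782

Σσᵢ² = 1.19 + 0.50 + 2.19 + 1.99 + 0.55 + 2.72 = 9.14
Sum of distinct covariances = 8.54
σ²_total = Σσᵢ² + 2·Σcov = 9.14 + 2 × 8.54 = 26.22
α = (6/5)·(1 − 9.14/26.22) = 0.782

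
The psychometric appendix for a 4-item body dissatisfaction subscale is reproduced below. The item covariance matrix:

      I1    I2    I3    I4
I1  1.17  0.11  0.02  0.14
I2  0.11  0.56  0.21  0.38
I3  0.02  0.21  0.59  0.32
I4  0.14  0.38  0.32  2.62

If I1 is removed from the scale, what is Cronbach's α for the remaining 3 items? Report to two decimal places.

Remaining items: I2, I3, I4 (k = 3).
ΣVar(i) = 0.56 + 0.59 + 2.62 = 3.77
σ²_T = 3.77 + 2 × 0.91 = 5.59
α (item deleted) = (3/2)·(1 − 3.77/5.59) = 0.49

Cronbach's α = 0.49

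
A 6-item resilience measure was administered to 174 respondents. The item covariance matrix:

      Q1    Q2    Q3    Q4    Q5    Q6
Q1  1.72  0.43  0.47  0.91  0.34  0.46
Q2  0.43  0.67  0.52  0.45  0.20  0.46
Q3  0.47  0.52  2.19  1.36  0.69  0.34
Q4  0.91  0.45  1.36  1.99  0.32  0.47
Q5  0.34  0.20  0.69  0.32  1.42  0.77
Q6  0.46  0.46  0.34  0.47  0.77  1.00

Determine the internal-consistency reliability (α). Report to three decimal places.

α = 0.775

ΣVar(i) = 1.72 + 0.67 + 2.19 + 1.99 + 1.42 + 1.00 = 8.99
Σ_{i<j} σ_ij = 8.19
σ²_T = 8.99 + 2 × 8.19 = 25.37
α = (k/(k−1))·(1 − ΣVar(i)/σ²_T) = (6/5)·(1 − 8.99/25.37) = 0.775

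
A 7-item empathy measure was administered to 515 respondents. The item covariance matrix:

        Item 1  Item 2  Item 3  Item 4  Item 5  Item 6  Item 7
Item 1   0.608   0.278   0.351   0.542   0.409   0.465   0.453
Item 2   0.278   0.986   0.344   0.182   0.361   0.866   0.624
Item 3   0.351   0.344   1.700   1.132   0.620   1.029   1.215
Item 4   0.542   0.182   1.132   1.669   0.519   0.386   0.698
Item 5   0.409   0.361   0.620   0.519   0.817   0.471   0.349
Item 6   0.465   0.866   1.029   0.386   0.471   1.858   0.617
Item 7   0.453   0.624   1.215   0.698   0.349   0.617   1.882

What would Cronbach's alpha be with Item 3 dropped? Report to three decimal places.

α = 0.778

Remaining items: Item 1, Item 2, Item 4, Item 5, Item 6, Item 7 (k = 6).
sum of item variances = 0.608 + 0.986 + 1.669 + 0.817 + 1.858 + 1.882 = 7.820
total variance = 7.820 + 2 × 7.220 = 22.260
α (item deleted) = (6/5)·(1 − 7.820/22.260) = 0.778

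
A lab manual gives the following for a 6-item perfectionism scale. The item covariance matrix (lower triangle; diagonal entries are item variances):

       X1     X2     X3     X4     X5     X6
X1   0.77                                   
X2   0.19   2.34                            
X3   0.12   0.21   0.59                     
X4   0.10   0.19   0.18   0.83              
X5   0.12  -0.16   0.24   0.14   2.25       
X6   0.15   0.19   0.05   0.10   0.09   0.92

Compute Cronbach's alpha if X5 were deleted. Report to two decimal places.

Cronbach's alpha = 0.44

Remaining items: X1, X2, X3, X4, X6 (k = 5).
Σσᵢ² = 0.77 + 2.34 + 0.59 + 0.83 + 0.92 = 5.45
σ²_total = 5.45 + 2 × 1.48 = 8.41
α (item deleted) = (5/4)·(1 − 5.45/8.41) = 0.44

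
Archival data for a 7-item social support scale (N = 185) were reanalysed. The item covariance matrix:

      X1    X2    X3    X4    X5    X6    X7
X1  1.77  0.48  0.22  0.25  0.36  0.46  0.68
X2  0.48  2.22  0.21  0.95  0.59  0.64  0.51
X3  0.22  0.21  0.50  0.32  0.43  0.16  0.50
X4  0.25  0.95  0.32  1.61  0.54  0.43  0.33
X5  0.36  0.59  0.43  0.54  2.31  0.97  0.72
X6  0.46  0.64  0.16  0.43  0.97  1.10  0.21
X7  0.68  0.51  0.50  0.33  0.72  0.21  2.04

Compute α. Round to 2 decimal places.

α = 0.74

Σσ²ᵢ = 1.77 + 2.22 + 0.50 + 1.61 + 2.31 + 1.10 + 2.04 = 11.55
Sum of the distinct covariances = 9.96
σ²_T = 11.55 + 2 × 9.96 = 31.47
α = (k/(k−1))·(1 − Σσ²ᵢ/σ²_T) = (7/6)·(1 − 11.55/31.47) = 0.74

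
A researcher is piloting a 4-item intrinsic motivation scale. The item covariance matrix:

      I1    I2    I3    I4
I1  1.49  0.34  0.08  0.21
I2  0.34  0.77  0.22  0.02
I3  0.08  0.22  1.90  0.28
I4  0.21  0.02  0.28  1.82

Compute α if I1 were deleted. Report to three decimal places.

Remaining items: I2, I3, I4 (k = 3).
Σσᵢ² = 0.77 + 1.90 + 1.82 = 4.49
σ²_T = 4.49 + 2 × 0.52 = 5.53
α (item deleted) = (3/2)·(1 − 4.49/5.53) = 0.282

α = 0.282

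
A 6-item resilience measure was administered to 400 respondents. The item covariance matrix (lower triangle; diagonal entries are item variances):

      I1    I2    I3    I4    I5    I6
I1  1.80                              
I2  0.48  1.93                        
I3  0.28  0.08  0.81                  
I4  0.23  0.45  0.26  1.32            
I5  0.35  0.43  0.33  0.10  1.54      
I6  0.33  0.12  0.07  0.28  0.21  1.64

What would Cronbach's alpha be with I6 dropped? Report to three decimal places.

Remaining items: I1, I2, I3, I4, I5 (k = 5).
sum of item variances = 1.80 + 1.93 + 0.81 + 1.32 + 1.54 = 7.40
σ²_T = 7.40 + 2 × 2.99 = 13.38
α (item deleted) = (5/4)·(1 − 7.40/13.38) = 0.559

α = 0.559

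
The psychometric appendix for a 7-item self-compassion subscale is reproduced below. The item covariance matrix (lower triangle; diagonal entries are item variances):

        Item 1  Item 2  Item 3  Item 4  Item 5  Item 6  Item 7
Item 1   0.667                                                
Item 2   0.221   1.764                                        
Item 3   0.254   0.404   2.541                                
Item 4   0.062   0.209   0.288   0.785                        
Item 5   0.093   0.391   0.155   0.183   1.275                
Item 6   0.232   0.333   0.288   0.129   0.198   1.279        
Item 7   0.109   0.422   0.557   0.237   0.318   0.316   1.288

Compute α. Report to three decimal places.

α = 0.618

ΣVar(i) = 0.667 + 1.764 + 2.541 + 0.785 + 1.275 + 1.279 + 1.288 = 9.599
Σ_{i<j} σ_ij = 5.399
total variance = 9.599 + 2 × 5.399 = 20.397
α = (k/(k−1))·(1 − ΣVar(i)/total variance) = (7/6)·(1 − 9.599/20.397) = 0.618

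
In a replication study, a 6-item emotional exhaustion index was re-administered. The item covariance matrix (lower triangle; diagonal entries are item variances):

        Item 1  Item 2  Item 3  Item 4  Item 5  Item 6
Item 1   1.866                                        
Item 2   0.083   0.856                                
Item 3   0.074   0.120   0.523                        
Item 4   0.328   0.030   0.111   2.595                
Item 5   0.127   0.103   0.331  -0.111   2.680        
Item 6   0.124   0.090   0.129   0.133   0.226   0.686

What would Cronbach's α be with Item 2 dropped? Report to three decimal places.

Remaining items: Item 1, Item 3, Item 4, Item 5, Item 6 (k = 5).
Σσ²ᵢ = 1.866 + 0.523 + 2.595 + 2.680 + 0.686 = 8.350
Var(T) = 8.350 + 2 × 1.472 = 11.294
α (item deleted) = (5/4)·(1 − 8.350/11.294) = 0.326

α = 0.326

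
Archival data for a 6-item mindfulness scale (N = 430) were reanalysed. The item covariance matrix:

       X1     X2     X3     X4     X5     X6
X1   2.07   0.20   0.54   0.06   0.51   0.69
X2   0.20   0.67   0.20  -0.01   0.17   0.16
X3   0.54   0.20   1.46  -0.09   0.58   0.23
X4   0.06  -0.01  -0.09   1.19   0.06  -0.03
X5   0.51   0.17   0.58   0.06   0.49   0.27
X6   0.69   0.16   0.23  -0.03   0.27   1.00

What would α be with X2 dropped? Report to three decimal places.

Remaining items: X1, X3, X4, X5, X6 (k = 5).
Σσ²ᵢ = 2.07 + 1.46 + 1.19 + 0.49 + 1.00 = 6.21
σ²_T = 6.21 + 2 × 2.82 = 11.85
α (item deleted) = (5/4)·(1 − 6.21/11.85) = 0.595

α = 0.595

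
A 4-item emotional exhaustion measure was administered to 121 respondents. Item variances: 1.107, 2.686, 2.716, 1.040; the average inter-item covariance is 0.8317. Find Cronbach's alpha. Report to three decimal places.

α = 0.759

Σσᵢ² = 1.107 + 2.686 + 2.716 + 1.040 = 7.549
Sum of the 6 distinct covariances = 6 × 0.8317 = 4.9902
total variance = Σσᵢ² + 2·Σcov = 7.549 + 2 × 4.9902 = 17.5294
α = (4/3)·(1 − 7.549/17.5294) = 0.759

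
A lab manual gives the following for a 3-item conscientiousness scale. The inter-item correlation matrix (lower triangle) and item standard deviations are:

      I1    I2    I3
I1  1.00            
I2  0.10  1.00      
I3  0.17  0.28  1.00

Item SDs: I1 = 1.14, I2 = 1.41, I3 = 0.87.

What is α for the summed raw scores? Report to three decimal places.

α = 0.374

Σσ²ᵢ = 1.14² + 1.41² + 0.87² = 4.0446
Covariances σ_ij = r_ij · s_i · s_j:
  σ(I1,I2) = 0.10 × 1.14 × 1.41 = 0.1607
  σ(I1,I3) = 0.17 × 1.14 × 0.87 = 0.1686
  σ(I2,I3) = 0.28 × 1.41 × 0.87 = 0.3435
σ²_T = Σσ²ᵢ + 2·Σσ_ij = 4.0446 + 2 × 0.6728 = 5.3902
α = (3/2)·(1 − 4.0446/5.3902) = 0.374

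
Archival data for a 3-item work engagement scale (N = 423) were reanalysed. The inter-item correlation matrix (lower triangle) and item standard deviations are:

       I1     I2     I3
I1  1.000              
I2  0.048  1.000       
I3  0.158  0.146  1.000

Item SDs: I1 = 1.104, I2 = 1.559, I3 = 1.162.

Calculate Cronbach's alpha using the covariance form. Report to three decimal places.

Σσ²ᵢ = 1.104² + 1.559² + 1.162² = 4.9995
Covariances σ_ij = r_ij · s_i · s_j:
  σ(I1,I2) = 0.048 × 1.104 × 1.559 = 0.0826
  σ(I1,I3) = 0.158 × 1.104 × 1.162 = 0.2027
  σ(I2,I3) = 0.146 × 1.559 × 1.162 = 0.2645
σ²_T = Σσ²ᵢ + 2·Σσ_ij = 4.9995 + 2 × 0.5498 = 6.0991
α = (3/2)·(1 − 4.9995/6.0991) = 0.270

Cronbach's alpha = 0.270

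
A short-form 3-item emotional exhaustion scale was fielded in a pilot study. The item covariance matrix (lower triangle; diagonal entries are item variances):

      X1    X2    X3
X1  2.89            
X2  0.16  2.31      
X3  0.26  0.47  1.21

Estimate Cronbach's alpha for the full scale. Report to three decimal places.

Σσ²ᵢ = 2.89 + 2.31 + 1.21 = 6.41
Sum of off-diagonal covariances = 0.89
total variance = 6.41 + 2 × 0.89 = 8.19
α = (k/(k−1))·(1 − Σσ²ᵢ/total variance) = (3/2)·(1 − 6.41/8.19) = 0.326

Cronbach's alpha = 0.326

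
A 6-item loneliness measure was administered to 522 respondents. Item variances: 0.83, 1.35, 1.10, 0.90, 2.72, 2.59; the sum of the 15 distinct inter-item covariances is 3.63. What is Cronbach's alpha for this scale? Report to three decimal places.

ΣVar(i) = 0.83 + 1.35 + 1.10 + 0.90 + 2.72 + 2.59 = 9.49
Sum of distinct covariances = 3.63
Var(T) = ΣVar(i) + 2·Σcov = 9.49 + 2 × 3.63 = 16.75
α = (6/5)·(1 − 9.49/16.75) = 0.520

Cronbach's alpha = 0.520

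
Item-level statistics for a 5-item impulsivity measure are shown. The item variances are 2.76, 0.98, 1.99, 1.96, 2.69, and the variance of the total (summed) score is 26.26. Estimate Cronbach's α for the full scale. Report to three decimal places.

α = 0.756

sum of item variances = 2.76 + 0.98 + 1.99 + 1.96 + 2.69 = 10.38
α = (k/(k−1))·(1 − sum of item variances/σ²_total) = (5/4)·(1 − 10.38/26.26) = 0.756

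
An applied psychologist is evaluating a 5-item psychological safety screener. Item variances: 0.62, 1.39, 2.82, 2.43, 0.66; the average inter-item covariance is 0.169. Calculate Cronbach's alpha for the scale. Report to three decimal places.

Σσ²ᵢ = 0.62 + 1.39 + 2.82 + 2.43 + 0.66 = 7.92
Sum of the 10 distinct covariances = 10 × 0.169 = 1.690
Var(T) = Σσ²ᵢ + 2·Σcov = 7.92 + 2 × 1.690 = 11.300
α = (5/4)·(1 − 7.92/11.300) = 0.374

Cronbach's alpha = 0.374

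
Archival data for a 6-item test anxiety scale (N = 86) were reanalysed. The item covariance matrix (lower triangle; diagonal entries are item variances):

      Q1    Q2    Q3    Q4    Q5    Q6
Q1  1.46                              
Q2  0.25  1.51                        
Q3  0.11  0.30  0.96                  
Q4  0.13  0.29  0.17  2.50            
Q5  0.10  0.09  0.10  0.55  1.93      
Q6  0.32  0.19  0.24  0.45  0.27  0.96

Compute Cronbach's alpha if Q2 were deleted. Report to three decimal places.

Remaining items: Q1, Q3, Q4, Q5, Q6 (k = 5).
Σσ²ᵢ = 1.46 + 0.96 + 2.50 + 1.93 + 0.96 = 7.81
σ²_T = 7.81 + 2 × 2.44 = 12.69
α (item deleted) = (5/4)·(1 − 7.81/12.69) = 0.481

Cronbach's alpha = 0.481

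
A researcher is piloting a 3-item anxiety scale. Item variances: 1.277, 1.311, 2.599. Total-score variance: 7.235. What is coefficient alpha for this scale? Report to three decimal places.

Σσᵢ² = 1.277 + 1.311 + 2.599 = 5.187
α = (k/(k−1))·(1 − Σσᵢ²/σ²_total) = (3/2)·(1 − 5.187/7.235) = 0.425

coefficient alpha = 0.425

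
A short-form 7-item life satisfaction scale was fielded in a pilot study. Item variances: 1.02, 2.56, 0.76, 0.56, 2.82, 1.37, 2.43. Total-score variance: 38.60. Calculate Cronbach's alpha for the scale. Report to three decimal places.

sum of item variances = 1.02 + 2.56 + 0.76 + 0.56 + 2.82 + 1.37 + 2.43 = 11.52
α = (k/(k−1))·(1 − sum of item variances/total variance) = (7/6)·(1 − 11.52/38.60) = 0.818

Cronbach's alpha = 0.818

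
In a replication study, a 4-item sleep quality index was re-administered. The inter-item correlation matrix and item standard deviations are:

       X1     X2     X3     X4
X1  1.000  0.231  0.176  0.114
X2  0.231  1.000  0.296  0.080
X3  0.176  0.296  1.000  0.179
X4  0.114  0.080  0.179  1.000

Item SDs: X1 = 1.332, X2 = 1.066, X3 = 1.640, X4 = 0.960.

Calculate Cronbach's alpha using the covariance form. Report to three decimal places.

Σσ²ᵢ = 1.332² + 1.066² + 1.640² + 0.960² = 6.5218
Covariances σ_ij = r_ij · s_i · s_j:
  σ(X1,X2) = 0.231 × 1.332 × 1.066 = 0.3280
  σ(X1,X3) = 0.176 × 1.332 × 1.640 = 0.3845
  σ(X1,X4) = 0.114 × 1.332 × 0.960 = 0.1458
  σ(X2,X3) = 0.296 × 1.066 × 1.640 = 0.5175
  σ(X2,X4) = 0.080 × 1.066 × 0.960 = 0.0819
  σ(X3,X4) = 0.179 × 1.640 × 0.960 = 0.2818
σ²_T = Σσ²ᵢ + 2·Σσ_ij = 6.5218 + 2 × 1.7395 = 10.0008
α = (4/3)·(1 − 6.5218/10.0008) = 0.464

Cronbach's alpha = 0.464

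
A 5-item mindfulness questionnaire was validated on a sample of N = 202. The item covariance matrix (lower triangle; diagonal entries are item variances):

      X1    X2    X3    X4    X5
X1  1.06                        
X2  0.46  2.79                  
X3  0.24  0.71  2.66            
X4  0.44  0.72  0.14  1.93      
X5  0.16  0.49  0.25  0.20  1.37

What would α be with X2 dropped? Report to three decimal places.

Remaining items: X1, X3, X4, X5 (k = 4).
Σσ²ᵢ = 1.06 + 2.66 + 1.93 + 1.37 = 7.02
σ²_T = 7.02 + 2 × 1.43 = 9.88
α (item deleted) = (4/3)·(1 − 7.02/9.88) = 0.386

α = 0.386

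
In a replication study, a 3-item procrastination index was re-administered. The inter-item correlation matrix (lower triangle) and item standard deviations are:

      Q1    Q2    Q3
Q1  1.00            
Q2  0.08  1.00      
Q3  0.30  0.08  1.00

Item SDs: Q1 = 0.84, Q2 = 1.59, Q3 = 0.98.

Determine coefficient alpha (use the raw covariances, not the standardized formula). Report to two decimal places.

coefficient alpha = 0.28

Σσ²ᵢ = 0.84² + 1.59² + 0.98² = 4.1941
Covariances σ_ij = r_ij · s_i · s_j:
  σ(Q1,Q2) = 0.08 × 0.84 × 1.59 = 0.1068
  σ(Q1,Q3) = 0.30 × 0.84 × 0.98 = 0.2470
  σ(Q2,Q3) = 0.08 × 1.59 × 0.98 = 0.1247
σ²_T = Σσ²ᵢ + 2·Σσ_ij = 4.1941 + 2 × 0.4785 = 5.1511
α = (3/2)·(1 − 4.1941/5.1511) = 0.28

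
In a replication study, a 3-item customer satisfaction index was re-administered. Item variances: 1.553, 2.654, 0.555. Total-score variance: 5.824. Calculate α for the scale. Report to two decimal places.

α = 0.27

ΣVar(i) = 1.553 + 2.654 + 0.555 = 4.762
α = (k/(k−1))·(1 − ΣVar(i)/Var(T)) = (3/2)·(1 − 4.762/5.824) = 0.27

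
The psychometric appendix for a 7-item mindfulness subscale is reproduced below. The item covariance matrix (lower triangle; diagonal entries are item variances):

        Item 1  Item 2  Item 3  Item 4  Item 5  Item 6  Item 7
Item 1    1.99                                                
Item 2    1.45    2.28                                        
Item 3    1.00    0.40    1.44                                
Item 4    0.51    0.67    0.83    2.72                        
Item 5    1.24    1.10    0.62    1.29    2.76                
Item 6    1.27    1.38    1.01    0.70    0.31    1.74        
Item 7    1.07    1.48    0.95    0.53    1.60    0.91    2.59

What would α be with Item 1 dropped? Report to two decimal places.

Remaining items: Item 2, Item 3, Item 4, Item 5, Item 6, Item 7 (k = 6).
Σσᵢ² = 2.28 + 1.44 + 2.72 + 2.76 + 1.74 + 2.59 = 13.53
σ²_total = 13.53 + 2 × 13.78 = 41.09
α (item deleted) = (6/5)·(1 − 13.53/41.09) = 0.80

α = 0.80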